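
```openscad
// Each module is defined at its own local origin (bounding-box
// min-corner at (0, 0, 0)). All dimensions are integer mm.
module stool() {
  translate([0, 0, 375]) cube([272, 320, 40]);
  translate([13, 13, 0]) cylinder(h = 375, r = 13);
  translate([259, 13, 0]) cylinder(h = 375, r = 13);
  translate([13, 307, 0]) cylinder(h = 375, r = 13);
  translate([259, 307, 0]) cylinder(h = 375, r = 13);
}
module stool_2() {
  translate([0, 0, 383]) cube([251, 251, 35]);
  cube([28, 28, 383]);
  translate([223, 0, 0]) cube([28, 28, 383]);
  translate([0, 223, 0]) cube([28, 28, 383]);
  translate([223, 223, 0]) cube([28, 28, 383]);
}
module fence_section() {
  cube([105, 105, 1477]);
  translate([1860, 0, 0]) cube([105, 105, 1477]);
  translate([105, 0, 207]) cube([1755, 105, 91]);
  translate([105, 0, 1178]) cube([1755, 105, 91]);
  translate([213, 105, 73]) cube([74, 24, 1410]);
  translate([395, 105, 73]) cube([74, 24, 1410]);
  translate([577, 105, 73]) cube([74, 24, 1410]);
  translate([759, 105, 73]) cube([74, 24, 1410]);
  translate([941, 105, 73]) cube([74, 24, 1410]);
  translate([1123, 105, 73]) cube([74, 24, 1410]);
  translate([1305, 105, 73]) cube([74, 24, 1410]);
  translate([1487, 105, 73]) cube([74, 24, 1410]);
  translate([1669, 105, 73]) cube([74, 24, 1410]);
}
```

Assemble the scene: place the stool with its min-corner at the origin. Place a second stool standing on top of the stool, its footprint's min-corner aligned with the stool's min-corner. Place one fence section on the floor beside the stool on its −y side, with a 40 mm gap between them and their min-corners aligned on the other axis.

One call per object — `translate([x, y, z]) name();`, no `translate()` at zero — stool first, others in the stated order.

stool();
translate([0, 0, 415]) stool_2();
translate([0, -169, 0]) fence_section();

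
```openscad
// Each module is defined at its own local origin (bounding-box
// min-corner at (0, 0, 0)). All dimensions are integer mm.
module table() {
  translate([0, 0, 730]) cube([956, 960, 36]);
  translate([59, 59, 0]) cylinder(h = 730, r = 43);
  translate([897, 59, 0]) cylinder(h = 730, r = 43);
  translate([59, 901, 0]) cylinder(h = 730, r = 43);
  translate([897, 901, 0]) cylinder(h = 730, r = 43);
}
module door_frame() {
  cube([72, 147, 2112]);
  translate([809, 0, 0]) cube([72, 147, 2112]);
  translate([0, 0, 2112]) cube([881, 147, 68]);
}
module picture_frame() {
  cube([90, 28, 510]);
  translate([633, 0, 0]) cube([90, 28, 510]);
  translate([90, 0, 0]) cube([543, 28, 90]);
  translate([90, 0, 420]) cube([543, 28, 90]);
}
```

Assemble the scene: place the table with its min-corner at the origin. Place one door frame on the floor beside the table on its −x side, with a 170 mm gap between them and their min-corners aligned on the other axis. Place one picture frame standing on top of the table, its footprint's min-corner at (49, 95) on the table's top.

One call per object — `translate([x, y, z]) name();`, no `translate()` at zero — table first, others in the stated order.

table();
translate([-1051, 0, 0]) door_frame();
translate([49, 95, 766]) picture_frame();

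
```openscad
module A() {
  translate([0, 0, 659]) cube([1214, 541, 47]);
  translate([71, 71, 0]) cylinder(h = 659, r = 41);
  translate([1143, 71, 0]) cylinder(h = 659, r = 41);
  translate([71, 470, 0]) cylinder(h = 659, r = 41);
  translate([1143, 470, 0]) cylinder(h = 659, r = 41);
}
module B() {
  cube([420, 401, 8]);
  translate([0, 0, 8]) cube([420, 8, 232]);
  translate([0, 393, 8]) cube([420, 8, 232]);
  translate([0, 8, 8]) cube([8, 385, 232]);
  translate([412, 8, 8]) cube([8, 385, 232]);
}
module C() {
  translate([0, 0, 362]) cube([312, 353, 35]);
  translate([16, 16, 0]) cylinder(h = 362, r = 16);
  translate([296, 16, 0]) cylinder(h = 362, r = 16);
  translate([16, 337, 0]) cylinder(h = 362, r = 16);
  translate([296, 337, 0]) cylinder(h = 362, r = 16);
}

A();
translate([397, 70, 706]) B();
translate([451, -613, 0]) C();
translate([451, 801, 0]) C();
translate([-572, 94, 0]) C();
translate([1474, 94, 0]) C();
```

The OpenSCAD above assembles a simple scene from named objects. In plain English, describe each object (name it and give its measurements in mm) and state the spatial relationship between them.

A is a rectangular dining table. The top is 1214×541×47 mm with its upper surface at z = 706 mm. It stands on four round legs of 82 mm diameter, each leg's bounding box inset 30 mm from the nearest pair of top edges, running from the floor to the underside of the top.

B is an open-topped rectangular box: outside dimensions 420×401×240 mm, with a uniform wall and base thickness of 8 mm. The base is a full 420×401 slab on the floor; four walls sit on top of the base. The front and back walls (the −y and +y sides) span the full width; the two side walls fit between them.

C is a four-legged stool. The seat is a 312×353×35 mm slab whose top surface is at z = 397 mm; four round legs, each 32 mm in diameter, run from the floor (z = 0) to the underside of the seat, each leg's axis is inset half a diameter from the nearest pair of seat edges (so the leg's bounding box is flush with the corner).

The open box is on top of the table, centred. Four stools sit around the table at the −y, +y, −x, +x sides.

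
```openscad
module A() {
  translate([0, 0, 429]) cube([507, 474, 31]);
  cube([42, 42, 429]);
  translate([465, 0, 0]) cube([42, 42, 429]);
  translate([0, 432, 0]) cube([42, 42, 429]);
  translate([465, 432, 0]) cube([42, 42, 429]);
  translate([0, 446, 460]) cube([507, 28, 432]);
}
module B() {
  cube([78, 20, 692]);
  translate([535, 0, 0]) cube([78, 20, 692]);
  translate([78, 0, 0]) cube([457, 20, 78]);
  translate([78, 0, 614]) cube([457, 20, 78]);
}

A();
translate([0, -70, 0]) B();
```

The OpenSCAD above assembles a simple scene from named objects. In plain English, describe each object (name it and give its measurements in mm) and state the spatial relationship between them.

A is a chair: 507×474 mm seat, 31 mm thick, top at z = 460 mm, on four 42 mm square corner legs flush with the seat edges. A 28 mm thick backrest slab spans the full seat width, extending 432 mm above the seat top, its back face flush with the seat's +y edge.

B is a rectangular picture frame lying in the x–z plane (depth along y). The opening is 457 mm wide (x) by 536 mm tall (z), surrounded by a border 78 mm wide on all four sides. The frame is 20 mm deep and is made of two full-height vertical stiles with two horizontal rails fitted between them.

The picture frame is on the floor beside the chair on its −y side.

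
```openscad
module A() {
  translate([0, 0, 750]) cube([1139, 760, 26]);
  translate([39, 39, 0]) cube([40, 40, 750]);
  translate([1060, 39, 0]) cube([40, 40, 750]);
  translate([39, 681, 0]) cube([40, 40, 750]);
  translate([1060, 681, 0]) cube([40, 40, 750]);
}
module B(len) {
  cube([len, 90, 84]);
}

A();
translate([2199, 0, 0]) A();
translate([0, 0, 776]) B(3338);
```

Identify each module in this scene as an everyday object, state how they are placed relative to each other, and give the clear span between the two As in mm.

A is a table. B is a beam. A beam spans the tops of two tables. The clear span between the two tables is 1060 mm.

Second table starts at x = 2199; first ends at x = 1139; clear span = 2199 − 1139 = 1060 mm.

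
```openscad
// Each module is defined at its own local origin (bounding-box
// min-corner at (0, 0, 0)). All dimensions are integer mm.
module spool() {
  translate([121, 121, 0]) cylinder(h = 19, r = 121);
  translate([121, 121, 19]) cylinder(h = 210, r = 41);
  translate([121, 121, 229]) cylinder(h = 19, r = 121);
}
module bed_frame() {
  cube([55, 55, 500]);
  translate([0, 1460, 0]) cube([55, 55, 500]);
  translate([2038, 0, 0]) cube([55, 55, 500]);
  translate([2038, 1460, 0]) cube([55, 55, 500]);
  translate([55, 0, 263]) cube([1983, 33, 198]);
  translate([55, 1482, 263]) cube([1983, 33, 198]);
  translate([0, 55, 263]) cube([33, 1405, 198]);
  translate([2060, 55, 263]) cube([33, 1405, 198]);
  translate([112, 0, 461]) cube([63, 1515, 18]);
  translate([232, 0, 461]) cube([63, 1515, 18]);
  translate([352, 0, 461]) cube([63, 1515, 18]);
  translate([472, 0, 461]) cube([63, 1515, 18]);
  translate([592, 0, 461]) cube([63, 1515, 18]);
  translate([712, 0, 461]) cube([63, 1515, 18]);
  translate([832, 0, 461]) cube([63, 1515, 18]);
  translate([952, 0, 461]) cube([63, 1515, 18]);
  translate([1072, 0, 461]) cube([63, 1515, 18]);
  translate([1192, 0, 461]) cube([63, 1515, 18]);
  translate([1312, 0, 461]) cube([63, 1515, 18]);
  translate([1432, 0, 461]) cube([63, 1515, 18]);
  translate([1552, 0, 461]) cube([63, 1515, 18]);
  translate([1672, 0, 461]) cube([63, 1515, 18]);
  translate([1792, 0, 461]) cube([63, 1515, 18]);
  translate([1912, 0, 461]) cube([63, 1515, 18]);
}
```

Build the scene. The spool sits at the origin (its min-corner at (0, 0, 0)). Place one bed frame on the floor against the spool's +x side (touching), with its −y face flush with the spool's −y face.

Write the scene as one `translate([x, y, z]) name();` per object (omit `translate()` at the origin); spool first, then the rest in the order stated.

spool();
translate([242, 0, 0]) bed_frame();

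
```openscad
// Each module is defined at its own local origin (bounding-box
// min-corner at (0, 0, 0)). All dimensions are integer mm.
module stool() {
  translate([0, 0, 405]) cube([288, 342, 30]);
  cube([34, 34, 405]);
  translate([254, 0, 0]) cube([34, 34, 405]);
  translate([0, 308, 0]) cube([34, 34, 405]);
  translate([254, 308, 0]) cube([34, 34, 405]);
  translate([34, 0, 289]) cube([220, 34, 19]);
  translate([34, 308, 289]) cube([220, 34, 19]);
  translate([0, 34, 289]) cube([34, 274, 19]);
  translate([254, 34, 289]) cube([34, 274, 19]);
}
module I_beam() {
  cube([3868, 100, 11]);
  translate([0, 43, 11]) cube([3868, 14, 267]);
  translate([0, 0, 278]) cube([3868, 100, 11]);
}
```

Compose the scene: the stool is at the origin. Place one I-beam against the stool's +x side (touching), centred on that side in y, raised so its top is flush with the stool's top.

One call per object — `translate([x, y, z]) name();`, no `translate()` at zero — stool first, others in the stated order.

stool();
translate([288, 121, 146]) I_beam();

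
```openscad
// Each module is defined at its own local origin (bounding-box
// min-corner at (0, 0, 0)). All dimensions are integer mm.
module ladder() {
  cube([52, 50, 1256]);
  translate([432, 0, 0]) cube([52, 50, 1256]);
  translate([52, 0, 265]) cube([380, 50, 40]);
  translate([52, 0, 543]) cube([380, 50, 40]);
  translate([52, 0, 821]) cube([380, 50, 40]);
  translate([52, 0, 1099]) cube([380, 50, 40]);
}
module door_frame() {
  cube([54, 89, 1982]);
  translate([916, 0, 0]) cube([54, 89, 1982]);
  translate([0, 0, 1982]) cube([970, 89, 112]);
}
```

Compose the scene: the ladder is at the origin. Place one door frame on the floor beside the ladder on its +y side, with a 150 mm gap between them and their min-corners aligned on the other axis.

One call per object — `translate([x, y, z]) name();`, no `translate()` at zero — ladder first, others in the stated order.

ladder();
translate([0, 200, 0]) door_frame();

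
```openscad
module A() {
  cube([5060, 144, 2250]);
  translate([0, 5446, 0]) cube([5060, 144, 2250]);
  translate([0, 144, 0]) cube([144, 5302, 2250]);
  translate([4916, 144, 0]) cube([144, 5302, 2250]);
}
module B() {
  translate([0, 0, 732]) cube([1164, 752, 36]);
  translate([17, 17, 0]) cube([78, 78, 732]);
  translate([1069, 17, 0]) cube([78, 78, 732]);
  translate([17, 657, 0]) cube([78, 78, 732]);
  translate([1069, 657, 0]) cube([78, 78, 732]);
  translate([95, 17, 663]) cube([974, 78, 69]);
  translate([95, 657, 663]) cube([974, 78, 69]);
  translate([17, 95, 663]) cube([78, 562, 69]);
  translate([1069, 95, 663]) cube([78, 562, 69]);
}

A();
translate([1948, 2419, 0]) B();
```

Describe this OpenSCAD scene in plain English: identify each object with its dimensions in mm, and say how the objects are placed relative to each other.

A is the wall frame of a small rectangular building: four walls, each 2250 mm tall and 144 mm thick, enclosing a footprint 5060 mm (x) by 5590 mm (y) outside-to-outside, with no floor or roof. The front and back walls (the −y and +y sides) span the full width; the two side walls fit between them.

B is a table with a 1164×752 mm rectangular top, 36 mm thick, top surface at z = 768 mm, supported by four 78×78 mm square legs, each inset 17 mm from the nearest pair of top edges, running from the floor. Four apron rails, 78 mm thick and 69 mm tall, run between adjacent legs with their top edges flush with the underside of the top and their outer faces flush with the legs' outer faces.

The table sits inside the house frame, centred.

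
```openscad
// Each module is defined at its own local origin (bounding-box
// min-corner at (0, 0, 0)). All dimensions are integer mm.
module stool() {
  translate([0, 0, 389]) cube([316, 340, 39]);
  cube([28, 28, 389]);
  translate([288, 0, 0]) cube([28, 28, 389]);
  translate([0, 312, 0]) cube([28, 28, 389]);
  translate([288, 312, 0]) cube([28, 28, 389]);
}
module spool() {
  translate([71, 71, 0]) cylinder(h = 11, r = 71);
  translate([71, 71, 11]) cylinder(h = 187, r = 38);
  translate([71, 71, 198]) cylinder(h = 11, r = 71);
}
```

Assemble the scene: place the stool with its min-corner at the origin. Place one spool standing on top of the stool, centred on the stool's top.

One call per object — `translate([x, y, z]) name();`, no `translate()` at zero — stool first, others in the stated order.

stool();
translate([87, 99, 428]) spool();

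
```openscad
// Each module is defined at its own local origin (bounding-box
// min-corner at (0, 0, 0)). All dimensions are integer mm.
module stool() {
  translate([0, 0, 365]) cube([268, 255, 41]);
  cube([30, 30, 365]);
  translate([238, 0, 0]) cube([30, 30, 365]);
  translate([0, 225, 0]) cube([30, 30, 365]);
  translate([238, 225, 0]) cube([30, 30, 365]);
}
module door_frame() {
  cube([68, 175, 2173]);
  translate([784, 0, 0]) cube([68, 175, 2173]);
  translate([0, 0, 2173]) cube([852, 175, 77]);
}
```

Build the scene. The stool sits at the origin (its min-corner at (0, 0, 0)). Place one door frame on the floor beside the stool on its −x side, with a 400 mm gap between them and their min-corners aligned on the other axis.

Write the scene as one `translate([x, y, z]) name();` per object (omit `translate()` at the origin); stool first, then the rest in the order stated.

stool();
translate([-1252, 0, 0]) door_frame();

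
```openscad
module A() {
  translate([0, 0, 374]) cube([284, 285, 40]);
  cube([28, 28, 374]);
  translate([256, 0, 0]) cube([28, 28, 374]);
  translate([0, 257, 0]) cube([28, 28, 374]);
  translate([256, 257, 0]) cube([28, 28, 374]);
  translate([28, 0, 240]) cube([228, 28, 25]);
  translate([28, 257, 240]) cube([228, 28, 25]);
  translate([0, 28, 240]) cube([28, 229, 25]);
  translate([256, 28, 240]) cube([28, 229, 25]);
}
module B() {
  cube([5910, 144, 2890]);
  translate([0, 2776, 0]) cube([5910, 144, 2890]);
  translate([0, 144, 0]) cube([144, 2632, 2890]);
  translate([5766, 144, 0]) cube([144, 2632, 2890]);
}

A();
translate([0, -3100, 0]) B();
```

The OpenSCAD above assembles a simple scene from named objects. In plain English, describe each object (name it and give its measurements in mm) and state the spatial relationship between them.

A is a simple wooden stool: a rectangular seat 284 mm (x) by 285 mm (y), 40 mm thick, top face at z = 414 mm, on four square legs, each 28×28 mm in cross-section. The legs rest on z = 0, each flush with a corner of the seat. Four stretchers, 28 mm wide and 25 mm tall, connect adjacent legs with their undersides at z = 240 mm, each running between the inner faces of the legs it joins and aligned with the legs' outer faces on the other axis.

B is the wall frame of a small rectangular building: four walls, each 2890 mm tall and 144 mm thick, enclosing a footprint 5910 mm (x) by 2920 mm (y) outside-to-outside, with no floor or roof. The front and back walls (the −y and +y sides) span the full width; the two side walls fit between them.

The house frame is on the floor beside the stool on its −y side.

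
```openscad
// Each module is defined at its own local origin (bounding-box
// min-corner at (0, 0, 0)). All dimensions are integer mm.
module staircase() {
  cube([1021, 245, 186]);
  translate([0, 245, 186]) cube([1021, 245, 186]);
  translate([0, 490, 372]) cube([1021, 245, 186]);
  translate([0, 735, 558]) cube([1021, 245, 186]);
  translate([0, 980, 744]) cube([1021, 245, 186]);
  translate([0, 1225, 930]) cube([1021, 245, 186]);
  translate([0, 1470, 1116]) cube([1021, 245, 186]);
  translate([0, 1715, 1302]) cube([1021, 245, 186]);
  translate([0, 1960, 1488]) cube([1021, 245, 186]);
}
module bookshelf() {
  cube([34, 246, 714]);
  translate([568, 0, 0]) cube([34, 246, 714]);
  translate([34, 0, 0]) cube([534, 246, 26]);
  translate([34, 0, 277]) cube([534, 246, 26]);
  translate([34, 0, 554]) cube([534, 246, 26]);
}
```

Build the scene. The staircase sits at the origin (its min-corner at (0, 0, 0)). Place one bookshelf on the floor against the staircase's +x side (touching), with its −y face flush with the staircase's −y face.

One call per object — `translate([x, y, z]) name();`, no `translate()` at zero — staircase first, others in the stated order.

staircase();
translate([1021, 0, 0]) bookshelf();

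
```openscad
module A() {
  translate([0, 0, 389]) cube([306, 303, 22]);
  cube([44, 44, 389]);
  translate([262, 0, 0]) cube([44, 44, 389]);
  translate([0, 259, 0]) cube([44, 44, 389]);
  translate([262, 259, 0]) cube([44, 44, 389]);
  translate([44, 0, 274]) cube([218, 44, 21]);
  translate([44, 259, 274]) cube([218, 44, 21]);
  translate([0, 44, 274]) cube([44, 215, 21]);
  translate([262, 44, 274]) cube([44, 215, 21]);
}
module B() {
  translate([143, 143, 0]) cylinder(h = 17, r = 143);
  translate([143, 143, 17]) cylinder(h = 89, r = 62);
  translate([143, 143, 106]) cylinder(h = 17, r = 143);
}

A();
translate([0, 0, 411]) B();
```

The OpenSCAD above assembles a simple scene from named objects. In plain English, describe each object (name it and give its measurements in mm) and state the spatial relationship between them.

A is a simple wooden stool: a rectangular seat 306 mm (x) by 303 mm (y), 22 mm thick, top face at z = 411 mm, on four square legs, each 44×44 mm in cross-section. The legs rest on z = 0, each flush with a corner of the seat. Four stretchers, 44 mm wide and 21 mm tall, connect adjacent legs with their undersides at z = 274 mm, each running between the inner faces of the legs it joins and aligned with the legs' outer faces on the other axis.

B is a spool: two coaxial disc flanges of radius 143 mm and thickness 17 mm, joined by a core cylinder of radius 62 mm and height 89 mm. The lower flange rests on z = 0 and the three cylinders share a vertical axis.

The spool is on top of the stool.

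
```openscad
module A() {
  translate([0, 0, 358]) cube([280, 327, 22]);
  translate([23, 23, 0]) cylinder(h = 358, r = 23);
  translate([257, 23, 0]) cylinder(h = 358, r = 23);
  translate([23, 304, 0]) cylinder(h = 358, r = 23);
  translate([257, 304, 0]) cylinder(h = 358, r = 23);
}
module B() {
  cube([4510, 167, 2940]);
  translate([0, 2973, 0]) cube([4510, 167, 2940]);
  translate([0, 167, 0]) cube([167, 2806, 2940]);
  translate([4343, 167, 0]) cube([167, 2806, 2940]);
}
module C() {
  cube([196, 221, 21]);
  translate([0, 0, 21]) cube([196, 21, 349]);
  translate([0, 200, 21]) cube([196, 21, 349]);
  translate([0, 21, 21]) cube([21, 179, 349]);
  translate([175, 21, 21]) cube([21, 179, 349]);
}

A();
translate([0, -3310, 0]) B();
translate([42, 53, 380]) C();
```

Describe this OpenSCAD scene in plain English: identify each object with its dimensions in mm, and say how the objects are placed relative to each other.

A is a four-legged stool. The seat is 280×327 mm, 22 mm thick, top at z = 380 mm. It stands on four round legs, each 46 mm in diameter, from z = 0 to the seat underside, each leg's axis is inset half a diameter from the nearest pair of seat edges (so the leg's bounding box is flush with the corner).

B is a box-shaped house frame (walls only): outside footprint 4510×3140 mm, wall height 2940 mm, wall thickness 167 mm. The two y-facing walls run the full x-width; the two x-facing walls fit between the inner faces of the y-facing walls.

C is an open storage box with external size 196×221×370 mm and wall thickness 21 mm (the base is also 21 mm thick). The base covers the whole footprint; the four walls stand on the base, with the y-facing walls full-width and the x-facing walls fitting between their inner faces.

The house frame is on the floor beside the stool on its −y side. The open box is on top of the stool, centred.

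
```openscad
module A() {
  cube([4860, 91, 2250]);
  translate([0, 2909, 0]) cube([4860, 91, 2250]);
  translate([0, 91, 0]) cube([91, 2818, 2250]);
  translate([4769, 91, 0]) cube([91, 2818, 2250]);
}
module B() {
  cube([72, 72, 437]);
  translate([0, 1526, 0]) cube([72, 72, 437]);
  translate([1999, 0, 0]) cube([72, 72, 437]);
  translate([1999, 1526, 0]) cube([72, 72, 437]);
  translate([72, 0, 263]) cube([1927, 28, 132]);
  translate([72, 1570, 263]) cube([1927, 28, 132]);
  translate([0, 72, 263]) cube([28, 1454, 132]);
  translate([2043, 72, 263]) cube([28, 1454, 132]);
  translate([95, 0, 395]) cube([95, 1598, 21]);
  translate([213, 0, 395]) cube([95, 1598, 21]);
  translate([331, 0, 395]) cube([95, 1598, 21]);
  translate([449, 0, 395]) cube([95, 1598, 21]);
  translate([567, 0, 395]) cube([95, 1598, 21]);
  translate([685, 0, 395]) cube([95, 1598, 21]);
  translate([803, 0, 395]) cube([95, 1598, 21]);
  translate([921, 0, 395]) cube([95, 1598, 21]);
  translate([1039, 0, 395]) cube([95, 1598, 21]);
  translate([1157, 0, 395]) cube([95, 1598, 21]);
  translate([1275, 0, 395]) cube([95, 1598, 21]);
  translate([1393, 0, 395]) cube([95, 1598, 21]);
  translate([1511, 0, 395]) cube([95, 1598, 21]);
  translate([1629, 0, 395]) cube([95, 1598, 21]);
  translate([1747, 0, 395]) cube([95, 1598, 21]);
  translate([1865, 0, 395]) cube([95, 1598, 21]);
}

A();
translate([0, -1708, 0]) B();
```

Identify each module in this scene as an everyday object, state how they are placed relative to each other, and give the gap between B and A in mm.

A is a house frame. B is a bed frame. The bed frame is on the floor beside the house frame on its −y side. The gap between the bed frame and the house frame is 110 mm.

The bed frame's nearest face is 110 mm from the house frame's −y face.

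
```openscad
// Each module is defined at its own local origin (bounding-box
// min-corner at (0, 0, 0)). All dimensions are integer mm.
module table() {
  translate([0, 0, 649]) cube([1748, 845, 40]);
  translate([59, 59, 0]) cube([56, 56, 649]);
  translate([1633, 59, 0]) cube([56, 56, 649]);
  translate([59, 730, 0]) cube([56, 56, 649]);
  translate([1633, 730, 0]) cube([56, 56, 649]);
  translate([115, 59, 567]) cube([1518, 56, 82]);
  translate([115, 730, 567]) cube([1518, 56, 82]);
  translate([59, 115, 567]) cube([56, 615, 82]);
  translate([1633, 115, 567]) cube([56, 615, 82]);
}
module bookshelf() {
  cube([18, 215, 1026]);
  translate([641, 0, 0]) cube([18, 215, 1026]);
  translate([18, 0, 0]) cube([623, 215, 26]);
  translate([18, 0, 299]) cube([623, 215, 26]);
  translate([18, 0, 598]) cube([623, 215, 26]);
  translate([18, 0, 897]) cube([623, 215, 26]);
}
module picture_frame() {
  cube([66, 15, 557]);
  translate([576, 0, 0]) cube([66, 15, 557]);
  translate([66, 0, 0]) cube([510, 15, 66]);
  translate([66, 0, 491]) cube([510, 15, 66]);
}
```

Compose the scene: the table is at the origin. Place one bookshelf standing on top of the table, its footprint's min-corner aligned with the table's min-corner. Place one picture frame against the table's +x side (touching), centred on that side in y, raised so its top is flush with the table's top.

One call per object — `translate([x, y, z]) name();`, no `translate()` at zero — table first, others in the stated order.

table();
translate([0, 0, 689]) bookshelf();
translate([1748, 415, 132]) picture_frame();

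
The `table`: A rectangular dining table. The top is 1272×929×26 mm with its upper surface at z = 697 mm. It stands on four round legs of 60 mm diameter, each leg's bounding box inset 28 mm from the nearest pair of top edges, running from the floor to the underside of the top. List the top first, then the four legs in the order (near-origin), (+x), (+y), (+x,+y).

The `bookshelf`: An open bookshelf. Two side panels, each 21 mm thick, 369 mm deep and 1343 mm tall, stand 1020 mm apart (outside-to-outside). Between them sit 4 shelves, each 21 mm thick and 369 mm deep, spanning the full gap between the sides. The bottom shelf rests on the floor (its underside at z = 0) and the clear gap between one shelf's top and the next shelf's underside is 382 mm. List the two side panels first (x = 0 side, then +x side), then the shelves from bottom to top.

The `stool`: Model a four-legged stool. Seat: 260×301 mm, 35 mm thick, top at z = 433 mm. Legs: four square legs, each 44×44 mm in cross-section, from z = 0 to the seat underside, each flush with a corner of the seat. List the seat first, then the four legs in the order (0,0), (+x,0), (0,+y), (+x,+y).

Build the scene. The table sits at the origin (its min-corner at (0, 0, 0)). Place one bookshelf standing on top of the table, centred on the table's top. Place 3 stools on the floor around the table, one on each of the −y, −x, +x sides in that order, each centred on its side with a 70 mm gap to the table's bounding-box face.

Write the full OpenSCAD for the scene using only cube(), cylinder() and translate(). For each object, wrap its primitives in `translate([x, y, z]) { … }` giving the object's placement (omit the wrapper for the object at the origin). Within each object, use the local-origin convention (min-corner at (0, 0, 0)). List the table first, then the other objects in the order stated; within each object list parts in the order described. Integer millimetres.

translate([0, 0, 671]) cube([1272, 929, 26]);
translate([58, 58, 0]) cylinder(h = 671, r = 30);
translate([1214, 58, 0]) cylinder(h = 671, r = 30);
translate([58, 871, 0]) cylinder(h = 671, r = 30);
translate([1214, 871, 0]) cylinder(h = 671, r = 30);
translate([126, 280, 697]) {
  cube([21, 369, 1343]);
  translate([999, 0, 0]) cube([21, 369, 1343]);
  translate([21, 0, 0]) cube([978, 369, 21]);
  translate([21, 0, 403]) cube([978, 369, 21]);
  translate([21, 0, 806]) cube([978, 369, 21]);
  translate([21, 0, 1209]) cube([978, 369, 21]);
}
translate([506, -371, 0]) {
  translate([0, 0, 398]) cube([260, 301, 35]);
  cube([44, 44, 398]);
  translate([216, 0, 0]) cube([44, 44, 398]);
  translate([0, 257, 0]) cube([44, 44, 398]);
  translate([216, 257, 0]) cube([44, 44, 398]);
}
translate([-330, 314, 0]) {
  translate([0, 0, 398]) cube([260, 301, 35]);
  cube([44, 44, 398]);
  translate([216, 0, 0]) cube([44, 44, 398]);
  translate([0, 257, 0]) cube([44, 44, 398]);
  translate([216, 257, 0]) cube([44, 44, 398]);
}
translate([1342, 314, 0]) {
  translate([0, 0, 398]) cube([260, 301, 35]);
  cube([44, 44, 398]);
  translate([216, 0, 0]) cube([44, 44, 398]);
  translate([0, 257, 0]) cube([44, 44, 398]);
  translate([216, 257, 0]) cube([44, 44, 398]);
}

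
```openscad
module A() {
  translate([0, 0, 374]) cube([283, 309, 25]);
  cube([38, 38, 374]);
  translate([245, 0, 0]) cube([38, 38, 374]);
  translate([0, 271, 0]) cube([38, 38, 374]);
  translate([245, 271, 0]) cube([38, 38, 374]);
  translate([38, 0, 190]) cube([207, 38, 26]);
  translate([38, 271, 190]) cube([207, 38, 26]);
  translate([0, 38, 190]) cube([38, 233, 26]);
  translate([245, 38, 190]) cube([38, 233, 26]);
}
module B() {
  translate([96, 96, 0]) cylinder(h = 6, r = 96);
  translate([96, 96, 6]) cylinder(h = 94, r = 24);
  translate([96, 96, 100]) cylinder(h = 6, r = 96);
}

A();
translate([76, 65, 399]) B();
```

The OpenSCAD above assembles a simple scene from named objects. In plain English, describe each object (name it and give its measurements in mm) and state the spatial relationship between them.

A is a four-legged stool. The seat is 283×309 mm, 25 mm thick, top at z = 399 mm. It stands on four square legs, each 38×38 mm in cross-section, from z = 0 to the seat underside, each flush with a corner of the seat. Four stretchers, 38 mm wide and 26 mm tall, connect adjacent legs with their undersides at z = 190 mm, each running between the inner faces of the legs it joins and aligned with the legs' outer faces on the other axis.

B is a spool: two coaxial disc flanges of radius 96 mm and thickness 6 mm, joined by a core cylinder of radius 24 mm and height 94 mm. The lower flange rests on z = 0 and the three cylinders share a vertical axis.

The spool is on top of the stool.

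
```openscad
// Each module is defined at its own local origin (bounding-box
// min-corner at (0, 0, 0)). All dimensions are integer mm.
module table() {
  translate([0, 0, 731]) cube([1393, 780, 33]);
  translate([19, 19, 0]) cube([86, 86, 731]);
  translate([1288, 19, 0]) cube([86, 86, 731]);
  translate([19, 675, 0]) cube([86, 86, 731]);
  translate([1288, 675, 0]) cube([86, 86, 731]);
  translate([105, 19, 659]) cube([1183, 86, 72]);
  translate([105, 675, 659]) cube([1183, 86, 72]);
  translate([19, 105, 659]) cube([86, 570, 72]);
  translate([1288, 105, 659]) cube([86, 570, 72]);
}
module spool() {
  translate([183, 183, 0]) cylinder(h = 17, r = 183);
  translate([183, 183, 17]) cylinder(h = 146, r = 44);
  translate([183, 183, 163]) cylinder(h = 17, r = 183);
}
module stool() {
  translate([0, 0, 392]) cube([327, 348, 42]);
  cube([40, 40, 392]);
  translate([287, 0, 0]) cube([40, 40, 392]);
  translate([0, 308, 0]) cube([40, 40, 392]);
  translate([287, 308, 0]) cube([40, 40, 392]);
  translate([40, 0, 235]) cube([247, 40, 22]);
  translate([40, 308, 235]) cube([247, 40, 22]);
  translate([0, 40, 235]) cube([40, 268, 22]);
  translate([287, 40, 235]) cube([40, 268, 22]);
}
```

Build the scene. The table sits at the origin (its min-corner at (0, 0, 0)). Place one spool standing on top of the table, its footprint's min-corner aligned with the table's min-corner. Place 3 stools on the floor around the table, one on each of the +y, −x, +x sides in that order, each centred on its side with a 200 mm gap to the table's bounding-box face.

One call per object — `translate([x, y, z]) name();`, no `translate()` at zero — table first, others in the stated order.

table();
translate([0, 0, 764]) spool();
translate([533, 980, 0]) stool();
translate([-527, 216, 0]) stool();
translate([1593, 216, 0]) stool();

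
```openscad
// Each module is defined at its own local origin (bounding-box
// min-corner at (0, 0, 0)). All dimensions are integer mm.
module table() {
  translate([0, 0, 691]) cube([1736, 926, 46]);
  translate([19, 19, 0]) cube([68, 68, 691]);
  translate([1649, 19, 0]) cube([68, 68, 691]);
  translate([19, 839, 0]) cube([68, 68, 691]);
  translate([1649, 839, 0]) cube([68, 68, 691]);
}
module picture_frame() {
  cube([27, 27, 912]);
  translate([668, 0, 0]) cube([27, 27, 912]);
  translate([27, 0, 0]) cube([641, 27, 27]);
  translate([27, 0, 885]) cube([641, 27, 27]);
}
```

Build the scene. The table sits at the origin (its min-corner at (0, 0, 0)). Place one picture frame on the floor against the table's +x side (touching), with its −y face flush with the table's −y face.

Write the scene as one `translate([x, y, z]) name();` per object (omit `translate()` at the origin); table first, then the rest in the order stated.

table();
translate([1736, 0, 0]) picture_frame();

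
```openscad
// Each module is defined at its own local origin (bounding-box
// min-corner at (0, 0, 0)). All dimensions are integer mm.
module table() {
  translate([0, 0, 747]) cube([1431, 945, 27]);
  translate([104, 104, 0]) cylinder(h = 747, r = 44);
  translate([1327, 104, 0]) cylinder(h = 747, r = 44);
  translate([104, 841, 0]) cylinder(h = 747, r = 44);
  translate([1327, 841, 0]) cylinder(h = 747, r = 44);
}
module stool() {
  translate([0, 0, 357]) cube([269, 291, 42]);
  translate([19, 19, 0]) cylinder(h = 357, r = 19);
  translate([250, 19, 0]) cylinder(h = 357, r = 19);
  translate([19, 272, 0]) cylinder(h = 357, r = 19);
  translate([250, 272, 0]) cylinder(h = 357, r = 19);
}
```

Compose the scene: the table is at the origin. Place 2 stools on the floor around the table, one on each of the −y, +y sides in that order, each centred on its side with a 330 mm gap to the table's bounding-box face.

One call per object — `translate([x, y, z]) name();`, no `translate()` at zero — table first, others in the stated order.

table();
translate([581, -621, 0]) stool();
translate([581, 1275, 0]) stool();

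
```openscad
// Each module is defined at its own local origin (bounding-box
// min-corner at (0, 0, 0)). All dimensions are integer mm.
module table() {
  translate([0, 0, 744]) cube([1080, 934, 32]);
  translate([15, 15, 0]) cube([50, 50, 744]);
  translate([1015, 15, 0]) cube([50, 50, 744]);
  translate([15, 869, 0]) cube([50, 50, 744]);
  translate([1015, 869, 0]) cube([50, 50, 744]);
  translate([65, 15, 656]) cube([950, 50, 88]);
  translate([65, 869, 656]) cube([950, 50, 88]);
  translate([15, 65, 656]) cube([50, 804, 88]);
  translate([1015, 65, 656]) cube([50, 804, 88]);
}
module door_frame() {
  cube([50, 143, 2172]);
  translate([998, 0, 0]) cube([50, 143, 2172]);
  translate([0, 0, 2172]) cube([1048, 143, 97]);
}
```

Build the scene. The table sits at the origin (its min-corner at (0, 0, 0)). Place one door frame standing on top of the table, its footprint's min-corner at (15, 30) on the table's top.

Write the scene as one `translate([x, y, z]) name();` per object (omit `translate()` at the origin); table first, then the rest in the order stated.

table();
translate([15, 30, 776]) door_frame();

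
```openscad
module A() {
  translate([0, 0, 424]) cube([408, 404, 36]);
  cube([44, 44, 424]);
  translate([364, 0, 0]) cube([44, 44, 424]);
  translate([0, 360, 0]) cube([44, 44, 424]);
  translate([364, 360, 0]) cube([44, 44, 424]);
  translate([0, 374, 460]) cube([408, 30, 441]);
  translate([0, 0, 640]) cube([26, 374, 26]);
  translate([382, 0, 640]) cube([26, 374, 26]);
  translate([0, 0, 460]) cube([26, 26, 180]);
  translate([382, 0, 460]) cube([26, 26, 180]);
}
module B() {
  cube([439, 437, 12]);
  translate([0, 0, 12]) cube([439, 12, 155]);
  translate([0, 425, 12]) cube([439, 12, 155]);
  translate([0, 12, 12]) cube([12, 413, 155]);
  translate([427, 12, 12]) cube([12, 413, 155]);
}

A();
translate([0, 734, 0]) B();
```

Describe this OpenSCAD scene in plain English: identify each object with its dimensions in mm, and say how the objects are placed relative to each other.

A is a chair. The seat is a 408×404×36 mm slab with its top at z = 460 mm, on four 44×44 mm corner legs (flush with the seat edges, standing on z = 0). A flat backrest 30 mm thick, 441 mm tall, spans the full seat width and rises from the seat top along its +y edge, rear face flush with the rear of the seat. Two armrests of 26×26 mm section run along each side from the seat's front edge to the front of the backrest, top faces 206 mm above the seat top and outer faces flush with the seat's x-edges; a 26×26 mm post under the front of each armrest stands on the seat at the front corner.

B is an open storage box with external size 439×437×167 mm and wall thickness 12 mm (the base is also 12 mm thick). The base covers the whole footprint; the four walls stand on the base, with the y-facing walls full-width and the x-facing walls fitting between their inner faces.

The open box is on the floor beside the chair on its +y side.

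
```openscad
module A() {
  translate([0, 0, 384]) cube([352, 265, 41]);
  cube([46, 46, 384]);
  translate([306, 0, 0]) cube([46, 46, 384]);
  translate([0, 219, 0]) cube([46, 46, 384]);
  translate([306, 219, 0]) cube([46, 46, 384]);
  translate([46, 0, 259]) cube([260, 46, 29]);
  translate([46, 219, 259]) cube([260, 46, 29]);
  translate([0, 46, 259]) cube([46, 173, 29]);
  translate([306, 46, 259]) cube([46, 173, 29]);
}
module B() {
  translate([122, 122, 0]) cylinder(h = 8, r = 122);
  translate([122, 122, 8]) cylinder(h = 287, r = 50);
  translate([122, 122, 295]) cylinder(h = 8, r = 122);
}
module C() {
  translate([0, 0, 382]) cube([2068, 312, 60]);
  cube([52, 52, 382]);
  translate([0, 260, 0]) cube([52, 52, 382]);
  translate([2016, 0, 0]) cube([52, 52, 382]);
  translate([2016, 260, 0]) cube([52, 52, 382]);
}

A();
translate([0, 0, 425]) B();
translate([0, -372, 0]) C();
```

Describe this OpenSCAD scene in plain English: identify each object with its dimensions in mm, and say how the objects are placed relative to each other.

A is a four-legged stool. The seat is 352×265 mm, 41 mm thick, top at z = 425 mm. It stands on four square legs, each 46×46 mm in cross-section, from z = 0 to the seat underside, each flush with a corner of the seat. Four stretchers, 46 mm wide and 29 mm tall, connect adjacent legs with their undersides at z = 259 mm, each running between the inner faces of the legs it joins and aligned with the legs' outer faces on the other axis.

B is a spool: two coaxial disc flanges of radius 122 mm and thickness 8 mm, joined by a core cylinder of radius 50 mm and height 287 mm. The lower flange rests on z = 0 and the three cylinders share a vertical axis.

C is a bench: a 2068×312 mm seat slab, 60 mm thick, top at z = 442 mm, on four 52×52 mm square legs flush with the seat corners and standing on z = 0.

The spool is on top of the stool. The bench is on the floor beside the stool on its −y side.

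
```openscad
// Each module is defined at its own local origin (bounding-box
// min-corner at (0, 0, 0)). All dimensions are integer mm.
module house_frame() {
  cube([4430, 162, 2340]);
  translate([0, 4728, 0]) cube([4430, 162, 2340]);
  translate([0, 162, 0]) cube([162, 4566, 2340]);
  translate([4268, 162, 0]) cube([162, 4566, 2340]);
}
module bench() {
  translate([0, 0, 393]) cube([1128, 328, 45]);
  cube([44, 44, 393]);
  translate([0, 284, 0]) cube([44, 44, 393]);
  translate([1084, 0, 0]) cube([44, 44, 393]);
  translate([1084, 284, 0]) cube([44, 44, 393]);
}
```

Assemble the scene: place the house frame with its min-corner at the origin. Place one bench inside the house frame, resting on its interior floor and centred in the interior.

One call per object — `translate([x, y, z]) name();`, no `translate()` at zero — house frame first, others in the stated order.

house_frame();
translate([1651, 2281, 0]) bench();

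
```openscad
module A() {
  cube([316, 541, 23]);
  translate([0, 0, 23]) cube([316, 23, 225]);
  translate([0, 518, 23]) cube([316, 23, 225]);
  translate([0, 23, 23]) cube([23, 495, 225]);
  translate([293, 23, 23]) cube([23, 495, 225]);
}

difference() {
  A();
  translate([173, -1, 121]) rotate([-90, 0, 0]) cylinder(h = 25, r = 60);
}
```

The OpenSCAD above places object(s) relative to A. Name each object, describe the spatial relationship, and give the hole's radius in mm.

A is an open box. The open box has a circular hole through its front wall. The hole's radius is 60 mm.

The subtracted cylinder has r = 60 mm.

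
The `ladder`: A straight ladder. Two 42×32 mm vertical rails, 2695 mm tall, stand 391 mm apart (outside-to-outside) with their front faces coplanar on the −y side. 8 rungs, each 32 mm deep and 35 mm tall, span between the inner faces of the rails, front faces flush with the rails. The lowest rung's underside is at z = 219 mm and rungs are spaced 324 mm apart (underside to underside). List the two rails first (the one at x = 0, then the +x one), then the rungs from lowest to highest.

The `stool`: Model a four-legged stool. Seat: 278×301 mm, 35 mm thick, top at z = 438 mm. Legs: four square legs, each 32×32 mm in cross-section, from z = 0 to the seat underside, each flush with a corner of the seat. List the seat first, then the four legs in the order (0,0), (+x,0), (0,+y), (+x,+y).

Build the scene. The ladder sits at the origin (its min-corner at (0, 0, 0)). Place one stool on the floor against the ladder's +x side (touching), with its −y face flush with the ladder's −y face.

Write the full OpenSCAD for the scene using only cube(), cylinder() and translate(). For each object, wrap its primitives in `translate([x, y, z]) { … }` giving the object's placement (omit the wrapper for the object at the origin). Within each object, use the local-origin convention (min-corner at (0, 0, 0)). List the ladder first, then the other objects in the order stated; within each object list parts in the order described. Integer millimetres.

cube([42, 32, 2695]);
translate([349, 0, 0]) cube([42, 32, 2695]);
translate([42, 0, 219]) cube([307, 32, 35]);
translate([42, 0, 543]) cube([307, 32, 35]);
translate([42, 0, 867]) cube([307, 32, 35]);
translate([42, 0, 1191]) cube([307, 32, 35]);
translate([42, 0, 1515]) cube([307, 32, 35]);
translate([42, 0, 1839]) cube([307, 32, 35]);
translate([42, 0, 2163]) cube([307, 32, 35]);
translate([42, 0, 2487]) cube([307, 32, 35]);
translate([391, 0, 0]) {
  translate([0, 0, 403]) cube([278, 301, 35]);
  cube([32, 32, 403]);
  translate([246, 0, 0]) cube([32, 32, 403]);
  translate([0, 269, 0]) cube([32, 32, 403]);
  translate([246, 269, 0]) cube([32, 32, 403]);
}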